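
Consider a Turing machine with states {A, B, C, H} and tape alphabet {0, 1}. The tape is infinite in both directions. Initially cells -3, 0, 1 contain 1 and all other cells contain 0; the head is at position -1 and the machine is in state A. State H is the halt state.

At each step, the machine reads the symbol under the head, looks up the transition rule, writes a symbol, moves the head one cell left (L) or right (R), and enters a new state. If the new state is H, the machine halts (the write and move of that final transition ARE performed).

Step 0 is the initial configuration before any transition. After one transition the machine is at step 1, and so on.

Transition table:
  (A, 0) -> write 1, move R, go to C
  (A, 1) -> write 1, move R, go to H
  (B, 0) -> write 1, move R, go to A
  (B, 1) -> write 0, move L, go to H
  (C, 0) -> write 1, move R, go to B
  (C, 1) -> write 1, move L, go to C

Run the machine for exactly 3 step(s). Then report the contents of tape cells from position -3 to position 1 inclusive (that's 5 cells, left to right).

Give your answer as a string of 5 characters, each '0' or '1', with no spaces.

Answer: 10111

Derivation:
Step 1: in state A at pos -1, read 0 -> (A,0)->write 1,move R,goto C. Now: state=C, head=0, tape[-4..2]=0101110 (head:     ^)
Step 2: in state C at pos 0, read 1 -> (C,1)->write 1,move L,goto C. Now: state=C, head=-1, tape[-4..2]=0101110 (head:    ^)
Step 3: in state C at pos -1, read 1 -> (C,1)->write 1,move L,goto C. Now: state=C, head=-2, tape[-4..2]=0101110 (head:   ^)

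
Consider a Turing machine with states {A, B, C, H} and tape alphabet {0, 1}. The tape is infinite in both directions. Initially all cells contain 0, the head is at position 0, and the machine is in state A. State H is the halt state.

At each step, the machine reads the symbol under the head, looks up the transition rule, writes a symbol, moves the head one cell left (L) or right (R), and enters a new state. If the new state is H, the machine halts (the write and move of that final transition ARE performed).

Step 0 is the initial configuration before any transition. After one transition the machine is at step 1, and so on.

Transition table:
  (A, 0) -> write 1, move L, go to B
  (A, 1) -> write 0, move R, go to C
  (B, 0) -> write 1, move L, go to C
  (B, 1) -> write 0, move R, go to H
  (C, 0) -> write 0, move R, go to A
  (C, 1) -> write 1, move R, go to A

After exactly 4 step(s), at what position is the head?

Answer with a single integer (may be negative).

Answer: 0

Derivation:
Step 1: in state A at pos 0, read 0 -> (A,0)->write 1,move L,goto B. Now: state=B, head=-1, tape[-2..1]=0010 (head:  ^)
Step 2: in state B at pos -1, read 0 -> (B,0)->write 1,move L,goto C. Now: state=C, head=-2, tape[-3..1]=00110 (head:  ^)
Step 3: in state C at pos -2, read 0 -> (C,0)->write 0,move R,goto A. Now: state=A, head=-1, tape[-3..1]=00110 (head:   ^)
Step 4: in state A at pos -1, read 1 -> (A,1)->write 0,move R,goto C. Now: state=C, head=0, tape[-3..1]=00010 (head:    ^)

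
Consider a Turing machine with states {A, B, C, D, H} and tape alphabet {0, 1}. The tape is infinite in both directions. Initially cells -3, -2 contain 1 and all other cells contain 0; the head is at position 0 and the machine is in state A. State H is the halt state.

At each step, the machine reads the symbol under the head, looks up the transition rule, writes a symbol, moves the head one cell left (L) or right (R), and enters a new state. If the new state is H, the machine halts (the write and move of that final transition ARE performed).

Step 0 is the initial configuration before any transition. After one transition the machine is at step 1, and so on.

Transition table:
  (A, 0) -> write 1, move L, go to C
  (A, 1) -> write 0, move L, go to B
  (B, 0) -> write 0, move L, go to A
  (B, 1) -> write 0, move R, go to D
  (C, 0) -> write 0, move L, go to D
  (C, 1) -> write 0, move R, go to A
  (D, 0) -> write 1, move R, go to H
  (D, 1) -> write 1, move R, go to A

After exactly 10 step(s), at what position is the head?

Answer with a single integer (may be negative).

Answer: -6

Derivation:
Step 1: in state A at pos 0, read 0 -> (A,0)->write 1,move L,goto C. Now: state=C, head=-1, tape[-4..1]=011010 (head:    ^)
Step 2: in state C at pos -1, read 0 -> (C,0)->write 0,move L,goto D. Now: state=D, head=-2, tape[-4..1]=011010 (head:   ^)
Step 3: in state D at pos -2, read 1 -> (D,1)->write 1,move R,goto A. Now: state=A, head=-1, tape[-4..1]=011010 (head:    ^)
Step 4: in state A at pos -1, read 0 -> (A,0)->write 1,move L,goto C. Now: state=C, head=-2, tape[-4..1]=011110 (head:   ^)
Step 5: in state C at pos -2, read 1 -> (C,1)->write 0,move R,goto A. Now: state=A, head=-1, tape[-4..1]=010110 (head:    ^)
Step 6: in state A at pos -1, read 1 -> (A,1)->write 0,move L,goto B. Now: state=B, head=-2, tape[-4..1]=010010 (head:   ^)
Step 7: in state B at pos -2, read 0 -> (B,0)->write 0,move L,goto A. Now: state=A, head=-3, tape[-4..1]=010010 (head:  ^)
Step 8: in state A at pos -3, read 1 -> (A,1)->write 0,move L,goto B. Now: state=B, head=-4, tape[-5..1]=0000010 (head:  ^)
Step 9: in state B at pos -4, read 0 -> (B,0)->write 0,move L,goto A. Now: state=A, head=-5, tape[-6..1]=00000010 (head:  ^)
Step 10: in state A at pos -5, read 0 -> (A,0)->write 1,move L,goto C. Now: state=C, head=-6, tape[-7..1]=001000010 (head:  ^)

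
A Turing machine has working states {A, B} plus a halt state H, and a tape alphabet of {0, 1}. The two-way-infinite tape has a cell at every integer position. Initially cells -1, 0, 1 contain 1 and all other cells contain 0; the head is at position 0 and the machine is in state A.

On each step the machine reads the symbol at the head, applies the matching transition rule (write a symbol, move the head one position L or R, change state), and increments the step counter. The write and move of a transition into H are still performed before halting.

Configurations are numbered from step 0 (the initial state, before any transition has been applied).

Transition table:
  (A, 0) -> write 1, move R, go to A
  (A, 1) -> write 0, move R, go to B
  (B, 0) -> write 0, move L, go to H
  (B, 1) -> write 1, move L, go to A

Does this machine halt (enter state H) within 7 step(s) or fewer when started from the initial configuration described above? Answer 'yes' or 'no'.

Step 1: in state A at pos 0, read 1 -> (A,1)->write 0,move R,goto B. Now: state=B, head=1, tape[-2..2]=01010 (head:    ^)
Step 2: in state B at pos 1, read 1 -> (B,1)->write 1,move L,goto A. Now: state=A, head=0, tape[-2..2]=01010 (head:   ^)
Step 3: in state A at pos 0, read 0 -> (A,0)->write 1,move R,goto A. Now: state=A, head=1, tape[-2..2]=01110 (head:    ^)
Step 4: in state A at pos 1, read 1 -> (A,1)->write 0,move R,goto B. Now: state=B, head=2, tape[-2..3]=011000 (head:     ^)
Step 5: in state B at pos 2, read 0 -> (B,0)->write 0,move L,goto H. Now: state=H, head=1, tape[-2..3]=011000 (head:    ^)
State H reached at step 5; 5 <= 7 -> yes

Answer: yes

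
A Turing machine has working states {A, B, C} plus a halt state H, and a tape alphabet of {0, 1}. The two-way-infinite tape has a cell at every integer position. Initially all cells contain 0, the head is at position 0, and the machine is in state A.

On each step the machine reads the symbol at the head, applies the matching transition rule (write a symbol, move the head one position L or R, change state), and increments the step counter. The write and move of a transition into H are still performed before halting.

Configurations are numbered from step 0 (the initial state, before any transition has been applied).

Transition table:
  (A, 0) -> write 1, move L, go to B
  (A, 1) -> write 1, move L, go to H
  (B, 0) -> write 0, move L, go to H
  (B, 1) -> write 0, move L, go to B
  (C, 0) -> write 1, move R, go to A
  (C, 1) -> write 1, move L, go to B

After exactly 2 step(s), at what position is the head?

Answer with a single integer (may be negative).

Step 1: in state A at pos 0, read 0 -> (A,0)->write 1,move L,goto B. Now: state=B, head=-1, tape[-2..1]=0010 (head:  ^)
Step 2: in state B at pos -1, read 0 -> (B,0)->write 0,move L,goto H. Now: state=H, head=-2, tape[-3..1]=00010 (head:  ^)

Answer: -2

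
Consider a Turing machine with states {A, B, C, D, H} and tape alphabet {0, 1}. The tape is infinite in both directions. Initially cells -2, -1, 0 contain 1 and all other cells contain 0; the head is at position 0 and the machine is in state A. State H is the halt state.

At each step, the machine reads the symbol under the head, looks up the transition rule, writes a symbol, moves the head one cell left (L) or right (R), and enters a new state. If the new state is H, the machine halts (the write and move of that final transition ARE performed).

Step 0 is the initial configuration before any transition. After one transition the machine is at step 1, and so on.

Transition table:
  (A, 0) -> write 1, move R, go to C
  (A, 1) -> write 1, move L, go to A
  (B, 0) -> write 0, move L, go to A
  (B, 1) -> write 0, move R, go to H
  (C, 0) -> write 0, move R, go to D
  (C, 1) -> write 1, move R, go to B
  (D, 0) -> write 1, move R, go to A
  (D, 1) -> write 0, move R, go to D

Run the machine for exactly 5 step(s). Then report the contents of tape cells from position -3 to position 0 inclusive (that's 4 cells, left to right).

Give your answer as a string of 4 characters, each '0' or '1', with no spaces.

Step 1: in state A at pos 0, read 1 -> (A,1)->write 1,move L,goto A. Now: state=A, head=-1, tape[-3..1]=01110 (head:   ^)
Step 2: in state A at pos -1, read 1 -> (A,1)->write 1,move L,goto A. Now: state=A, head=-2, tape[-3..1]=01110 (head:  ^)
Step 3: in state A at pos -2, read 1 -> (A,1)->write 1,move L,goto A. Now: state=A, head=-3, tape[-4..1]=001110 (head:  ^)
Step 4: in state A at pos -3, read 0 -> (A,0)->write 1,move R,goto C. Now: state=C, head=-2, tape[-4..1]=011110 (head:   ^)
Step 5: in state C at pos -2, read 1 -> (C,1)->write 1,move R,goto B. Now: state=B, head=-1, tape[-4..1]=011110 (head:    ^)

Answer: 1111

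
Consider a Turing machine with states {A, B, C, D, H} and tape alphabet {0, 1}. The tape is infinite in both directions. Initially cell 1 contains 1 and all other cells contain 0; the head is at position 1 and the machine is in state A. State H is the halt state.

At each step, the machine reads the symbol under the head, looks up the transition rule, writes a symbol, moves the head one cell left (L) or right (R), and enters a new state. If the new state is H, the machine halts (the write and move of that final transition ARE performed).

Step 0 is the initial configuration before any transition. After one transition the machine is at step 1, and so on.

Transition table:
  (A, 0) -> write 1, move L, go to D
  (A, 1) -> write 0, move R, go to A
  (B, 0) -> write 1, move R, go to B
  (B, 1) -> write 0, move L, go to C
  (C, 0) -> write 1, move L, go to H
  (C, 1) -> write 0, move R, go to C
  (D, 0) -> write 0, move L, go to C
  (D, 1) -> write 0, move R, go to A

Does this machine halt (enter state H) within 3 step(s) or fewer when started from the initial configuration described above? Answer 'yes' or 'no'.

Answer: no

Derivation:
Step 1: in state A at pos 1, read 1 -> (A,1)->write 0,move R,goto A. Now: state=A, head=2, tape[0..3]=0000 (head:   ^)
Step 2: in state A at pos 2, read 0 -> (A,0)->write 1,move L,goto D. Now: state=D, head=1, tape[0..3]=0010 (head:  ^)
Step 3: in state D at pos 1, read 0 -> (D,0)->write 0,move L,goto C. Now: state=C, head=0, tape[-1..3]=00010 (head:  ^)
After 3 step(s): state = C (not H) -> not halted within 3 -> no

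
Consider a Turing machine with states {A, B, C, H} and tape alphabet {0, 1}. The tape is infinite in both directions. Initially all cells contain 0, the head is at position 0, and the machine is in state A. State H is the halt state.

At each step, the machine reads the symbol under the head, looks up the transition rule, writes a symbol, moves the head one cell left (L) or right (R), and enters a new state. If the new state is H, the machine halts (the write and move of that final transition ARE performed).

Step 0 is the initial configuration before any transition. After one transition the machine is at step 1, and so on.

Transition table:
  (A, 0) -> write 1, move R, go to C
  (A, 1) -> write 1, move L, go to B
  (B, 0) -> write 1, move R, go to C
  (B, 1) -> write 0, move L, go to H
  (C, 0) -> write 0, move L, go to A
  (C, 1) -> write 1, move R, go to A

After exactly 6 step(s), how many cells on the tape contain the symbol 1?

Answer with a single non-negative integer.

Step 1: in state A at pos 0, read 0 -> (A,0)->write 1,move R,goto C. Now: state=C, head=1, tape[-1..2]=0100 (head:   ^)
Step 2: in state C at pos 1, read 0 -> (C,0)->write 0,move L,goto A. Now: state=A, head=0, tape[-1..2]=0100 (head:  ^)
Step 3: in state A at pos 0, read 1 -> (A,1)->write 1,move L,goto B. Now: state=B, head=-1, tape[-2..2]=00100 (head:  ^)
Step 4: in state B at pos -1, read 0 -> (B,0)->write 1,move R,goto C. Now: state=C, head=0, tape[-2..2]=01100 (head:   ^)
Step 5: in state C at pos 0, read 1 -> (C,1)->write 1,move R,goto A. Now: state=A, head=1, tape[-2..2]=01100 (head:    ^)
Step 6: in state A at pos 1, read 0 -> (A,0)->write 1,move R,goto C. Now: state=C, head=2, tape[-2..3]=011100 (head:     ^)
Cells containing 1 after step 6: {-1, 0, 1} -> 3 cell(s)

Answer: 3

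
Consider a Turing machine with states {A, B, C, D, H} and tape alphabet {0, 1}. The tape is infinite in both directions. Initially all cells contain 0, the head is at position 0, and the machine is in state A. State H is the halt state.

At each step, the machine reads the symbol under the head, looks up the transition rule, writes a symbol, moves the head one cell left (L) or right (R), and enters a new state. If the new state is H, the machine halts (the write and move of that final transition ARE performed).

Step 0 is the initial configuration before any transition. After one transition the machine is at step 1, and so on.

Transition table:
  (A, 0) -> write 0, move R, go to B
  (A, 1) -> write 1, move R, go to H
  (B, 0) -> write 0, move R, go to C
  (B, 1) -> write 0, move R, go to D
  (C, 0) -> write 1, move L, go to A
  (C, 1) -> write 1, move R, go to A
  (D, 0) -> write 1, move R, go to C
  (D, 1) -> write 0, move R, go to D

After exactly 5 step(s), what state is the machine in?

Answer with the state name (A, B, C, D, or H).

Answer: D

Derivation:
Step 1: in state A at pos 0, read 0 -> (A,0)->write 0,move R,goto B. Now: state=B, head=1, tape[-1..2]=0000 (head:   ^)
Step 2: in state B at pos 1, read 0 -> (B,0)->write 0,move R,goto C. Now: state=C, head=2, tape[-1..3]=00000 (head:    ^)
Step 3: in state C at pos 2, read 0 -> (C,0)->write 1,move L,goto A. Now: state=A, head=1, tape[-1..3]=00010 (head:   ^)
Step 4: in state A at pos 1, read 0 -> (A,0)->write 0,move R,goto B. Now: state=B, head=2, tape[-1..3]=00010 (head:    ^)
Step 5: in state B at pos 2, read 1 -> (B,1)->write 0,move R,goto D. Now: state=D, head=3, tape[-1..4]=000000 (head:     ^)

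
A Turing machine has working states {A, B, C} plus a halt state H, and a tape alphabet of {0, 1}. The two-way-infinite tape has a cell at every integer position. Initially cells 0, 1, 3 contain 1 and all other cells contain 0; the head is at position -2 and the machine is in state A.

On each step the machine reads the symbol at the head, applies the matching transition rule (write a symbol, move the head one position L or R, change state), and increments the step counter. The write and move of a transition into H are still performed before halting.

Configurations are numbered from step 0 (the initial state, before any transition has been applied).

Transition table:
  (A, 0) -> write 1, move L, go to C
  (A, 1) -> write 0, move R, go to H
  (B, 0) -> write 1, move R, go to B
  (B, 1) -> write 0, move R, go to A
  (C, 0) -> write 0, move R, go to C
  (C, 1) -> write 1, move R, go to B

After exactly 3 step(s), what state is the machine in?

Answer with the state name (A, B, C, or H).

Answer: B

Derivation:
Step 1: in state A at pos -2, read 0 -> (A,0)->write 1,move L,goto C. Now: state=C, head=-3, tape[-4..4]=001011010 (head:  ^)
Step 2: in state C at pos -3, read 0 -> (C,0)->write 0,move R,goto C. Now: state=C, head=-2, tape[-4..4]=001011010 (head:   ^)
Step 3: in state C at pos -2, read 1 -> (C,1)->write 1,move R,goto B. Now: state=B, head=-1, tape[-4..4]=001011010 (head:    ^)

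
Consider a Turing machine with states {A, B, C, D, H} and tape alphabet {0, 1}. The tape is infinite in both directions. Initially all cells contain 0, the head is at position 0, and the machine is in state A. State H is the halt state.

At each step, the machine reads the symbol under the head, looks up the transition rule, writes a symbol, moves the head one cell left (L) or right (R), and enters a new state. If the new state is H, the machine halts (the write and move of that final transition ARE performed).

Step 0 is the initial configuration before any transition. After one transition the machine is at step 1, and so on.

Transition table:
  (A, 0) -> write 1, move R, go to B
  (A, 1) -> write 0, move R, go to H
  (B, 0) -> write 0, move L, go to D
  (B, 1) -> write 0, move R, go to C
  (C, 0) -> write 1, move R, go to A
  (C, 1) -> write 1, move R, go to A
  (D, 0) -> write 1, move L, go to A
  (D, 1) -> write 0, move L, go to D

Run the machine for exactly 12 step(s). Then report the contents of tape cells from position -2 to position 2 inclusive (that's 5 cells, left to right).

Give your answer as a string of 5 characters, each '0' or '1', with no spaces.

Step 1: in state A at pos 0, read 0 -> (A,0)->write 1,move R,goto B. Now: state=B, head=1, tape[-1..2]=0100 (head:   ^)
Step 2: in state B at pos 1, read 0 -> (B,0)->write 0,move L,goto D. Now: state=D, head=0, tape[-1..2]=0100 (head:  ^)
Step 3: in state D at pos 0, read 1 -> (D,1)->write 0,move L,goto D. Now: state=D, head=-1, tape[-2..2]=00000 (head:  ^)
Step 4: in state D at pos -1, read 0 -> (D,0)->write 1,move L,goto A. Now: state=A, head=-2, tape[-3..2]=001000 (head:  ^)
Step 5: in state A at pos -2, read 0 -> (A,0)->write 1,move R,goto B. Now: state=B, head=-1, tape[-3..2]=011000 (head:   ^)
Step 6: in state B at pos -1, read 1 -> (B,1)->write 0,move R,goto C. Now: state=C, head=0, tape[-3..2]=010000 (head:    ^)
Step 7: in state C at pos 0, read 0 -> (C,0)->write 1,move R,goto A. Now: state=A, head=1, tape[-3..2]=010100 (head:     ^)
Step 8: in state A at pos 1, read 0 -> (A,0)->write 1,move R,goto B. Now: state=B, head=2, tape[-3..3]=0101100 (head:      ^)
Step 9: in state B at pos 2, read 0 -> (B,0)->write 0,move L,goto D. Now: state=D, head=1, tape[-3..3]=0101100 (head:     ^)
Step 10: in state D at pos 1, read 1 -> (D,1)->write 0,move L,goto D. Now: state=D, head=0, tape[-3..3]=0101000 (head:    ^)
Step 11: in state D at pos 0, read 1 -> (D,1)->write 0,move L,goto D. Now: state=D, head=-1, tape[-3..3]=0100000 (head:   ^)
Step 12: in state D at pos -1, read 0 -> (D,0)->write 1,move L,goto A. Now: state=A, head=-2, tape[-3..3]=0110000 (head:  ^)

Answer: 11000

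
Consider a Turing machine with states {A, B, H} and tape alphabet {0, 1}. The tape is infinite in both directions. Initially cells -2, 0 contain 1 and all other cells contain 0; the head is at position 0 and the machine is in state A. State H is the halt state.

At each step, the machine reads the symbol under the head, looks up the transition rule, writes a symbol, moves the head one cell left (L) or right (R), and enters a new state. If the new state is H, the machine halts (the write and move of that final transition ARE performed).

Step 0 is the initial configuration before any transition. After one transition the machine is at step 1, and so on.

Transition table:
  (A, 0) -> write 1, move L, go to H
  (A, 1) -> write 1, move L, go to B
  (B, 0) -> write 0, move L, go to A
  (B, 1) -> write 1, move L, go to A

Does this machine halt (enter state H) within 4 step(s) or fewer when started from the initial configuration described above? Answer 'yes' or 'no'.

Step 1: in state A at pos 0, read 1 -> (A,1)->write 1,move L,goto B. Now: state=B, head=-1, tape[-3..1]=01010 (head:   ^)
Step 2: in state B at pos -1, read 0 -> (B,0)->write 0,move L,goto A. Now: state=A, head=-2, tape[-3..1]=01010 (head:  ^)
Step 3: in state A at pos -2, read 1 -> (A,1)->write 1,move L,goto B. Now: state=B, head=-3, tape[-4..1]=001010 (head:  ^)
Step 4: in state B at pos -3, read 0 -> (B,0)->write 0,move L,goto A. Now: state=A, head=-4, tape[-5..1]=0001010 (head:  ^)
After 4 step(s): state = A (not H) -> not halted within 4 -> no

Answer: no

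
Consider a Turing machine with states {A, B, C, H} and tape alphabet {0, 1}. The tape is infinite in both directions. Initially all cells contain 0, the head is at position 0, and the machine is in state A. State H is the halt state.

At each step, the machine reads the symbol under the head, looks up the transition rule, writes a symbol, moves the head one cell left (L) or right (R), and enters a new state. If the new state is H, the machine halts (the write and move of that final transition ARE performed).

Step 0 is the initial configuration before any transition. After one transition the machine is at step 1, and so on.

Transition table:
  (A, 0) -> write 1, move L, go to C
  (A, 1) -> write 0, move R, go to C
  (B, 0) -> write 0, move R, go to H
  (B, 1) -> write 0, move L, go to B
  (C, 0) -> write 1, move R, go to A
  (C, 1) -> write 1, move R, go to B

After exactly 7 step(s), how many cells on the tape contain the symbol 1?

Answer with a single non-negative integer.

Step 1: in state A at pos 0, read 0 -> (A,0)->write 1,move L,goto C. Now: state=C, head=-1, tape[-2..1]=0010 (head:  ^)
Step 2: in state C at pos -1, read 0 -> (C,0)->write 1,move R,goto A. Now: state=A, head=0, tape[-2..1]=0110 (head:   ^)
Step 3: in state A at pos 0, read 1 -> (A,1)->write 0,move R,goto C. Now: state=C, head=1, tape[-2..2]=01000 (head:    ^)
Step 4: in state C at pos 1, read 0 -> (C,0)->write 1,move R,goto A. Now: state=A, head=2, tape[-2..3]=010100 (head:     ^)
Step 5: in state A at pos 2, read 0 -> (A,0)->write 1,move L,goto C. Now: state=C, head=1, tape[-2..3]=010110 (head:    ^)
Step 6: in state C at pos 1, read 1 -> (C,1)->write 1,move R,goto B. Now: state=B, head=2, tape[-2..3]=010110 (head:     ^)
Step 7: in state B at pos 2, read 1 -> (B,1)->write 0,move L,goto B. Now: state=B, head=1, tape[-2..3]=010100 (head:    ^)
Cells containing 1 after step 7: {-1, 1} -> 2 cell(s)

Answer: 2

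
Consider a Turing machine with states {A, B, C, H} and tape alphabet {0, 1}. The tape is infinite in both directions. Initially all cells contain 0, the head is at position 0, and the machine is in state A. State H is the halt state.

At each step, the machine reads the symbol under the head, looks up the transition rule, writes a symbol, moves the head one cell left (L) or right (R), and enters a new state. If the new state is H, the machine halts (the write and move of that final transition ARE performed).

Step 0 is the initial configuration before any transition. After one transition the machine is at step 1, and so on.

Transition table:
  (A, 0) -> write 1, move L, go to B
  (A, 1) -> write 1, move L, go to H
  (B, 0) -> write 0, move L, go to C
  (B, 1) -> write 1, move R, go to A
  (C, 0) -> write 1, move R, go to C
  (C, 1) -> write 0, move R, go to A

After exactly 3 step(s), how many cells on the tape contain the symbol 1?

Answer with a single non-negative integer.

Answer: 2

Derivation:
Step 1: in state A at pos 0, read 0 -> (A,0)->write 1,move L,goto B. Now: state=B, head=-1, tape[-2..1]=0010 (head:  ^)
Step 2: in state B at pos -1, read 0 -> (B,0)->write 0,move L,goto C. Now: state=C, head=-2, tape[-3..1]=00010 (head:  ^)
Step 3: in state C at pos -2, read 0 -> (C,0)->write 1,move R,goto C. Now: state=C, head=-1, tape[-3..1]=01010 (head:   ^)
Cells containing 1 after step 3: {-2, 0} -> 2 cell(s)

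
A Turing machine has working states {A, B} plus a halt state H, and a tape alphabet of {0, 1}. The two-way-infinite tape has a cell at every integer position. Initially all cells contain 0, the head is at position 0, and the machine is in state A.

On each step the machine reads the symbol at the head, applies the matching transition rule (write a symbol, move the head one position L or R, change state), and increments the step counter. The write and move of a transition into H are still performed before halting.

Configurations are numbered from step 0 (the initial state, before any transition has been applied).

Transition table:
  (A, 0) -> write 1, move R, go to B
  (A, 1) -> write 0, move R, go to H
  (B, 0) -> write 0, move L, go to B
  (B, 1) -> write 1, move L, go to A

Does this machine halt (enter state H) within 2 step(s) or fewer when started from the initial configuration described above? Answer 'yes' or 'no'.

Step 1: in state A at pos 0, read 0 -> (A,0)->write 1,move R,goto B. Now: state=B, head=1, tape[-1..2]=0100 (head:   ^)
Step 2: in state B at pos 1, read 0 -> (B,0)->write 0,move L,goto B. Now: state=B, head=0, tape[-1..2]=0100 (head:  ^)
After 2 step(s): state = B (not H) -> not halted within 2 -> no

Answer: no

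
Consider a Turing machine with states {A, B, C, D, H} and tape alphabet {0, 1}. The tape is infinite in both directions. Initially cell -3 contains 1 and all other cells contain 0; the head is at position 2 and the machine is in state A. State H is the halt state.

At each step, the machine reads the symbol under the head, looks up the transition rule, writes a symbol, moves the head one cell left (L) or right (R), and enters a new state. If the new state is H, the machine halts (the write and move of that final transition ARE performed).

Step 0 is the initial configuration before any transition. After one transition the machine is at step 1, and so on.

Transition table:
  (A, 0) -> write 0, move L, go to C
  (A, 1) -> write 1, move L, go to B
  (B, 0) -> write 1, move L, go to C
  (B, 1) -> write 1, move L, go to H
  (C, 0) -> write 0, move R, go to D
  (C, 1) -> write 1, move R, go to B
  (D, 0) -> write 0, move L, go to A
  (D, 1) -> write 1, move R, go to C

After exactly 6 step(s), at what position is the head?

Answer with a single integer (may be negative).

Answer: 0

Derivation:
Step 1: in state A at pos 2, read 0 -> (A,0)->write 0,move L,goto C. Now: state=C, head=1, tape[-4..3]=01000000 (head:      ^)
Step 2: in state C at pos 1, read 0 -> (C,0)->write 0,move R,goto D. Now: state=D, head=2, tape[-4..3]=01000000 (head:       ^)
Step 3: in state D at pos 2, read 0 -> (D,0)->write 0,move L,goto A. Now: state=A, head=1, tape[-4..3]=01000000 (head:      ^)
Step 4: in state A at pos 1, read 0 -> (A,0)->write 0,move L,goto C. Now: state=C, head=0, tape[-4..3]=01000000 (head:     ^)
Step 5: in state C at pos 0, read 0 -> (C,0)->write 0,move R,goto D. Now: state=D, head=1, tape[-4..3]=01000000 (head:      ^)
Step 6: in state D at pos 1, read 0 -> (D,0)->write 0,move L,goto A. Now: state=A, head=0, tape[-4..3]=01000000 (head:     ^)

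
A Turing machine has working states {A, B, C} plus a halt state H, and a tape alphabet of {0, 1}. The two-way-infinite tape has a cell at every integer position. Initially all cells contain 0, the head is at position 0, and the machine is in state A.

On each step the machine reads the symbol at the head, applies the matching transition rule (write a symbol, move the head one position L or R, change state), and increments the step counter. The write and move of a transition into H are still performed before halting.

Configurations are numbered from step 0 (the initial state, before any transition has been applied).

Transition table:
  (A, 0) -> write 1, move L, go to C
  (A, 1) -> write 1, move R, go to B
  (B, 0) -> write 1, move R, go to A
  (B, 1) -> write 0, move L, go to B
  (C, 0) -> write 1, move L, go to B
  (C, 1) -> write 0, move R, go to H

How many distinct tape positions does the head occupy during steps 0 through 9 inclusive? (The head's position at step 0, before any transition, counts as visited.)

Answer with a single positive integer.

Step 1: in state A at pos 0, read 0 -> (A,0)->write 1,move L,goto C. Now: state=C, head=-1, tape[-2..1]=0010 (head:  ^)
Step 2: in state C at pos -1, read 0 -> (C,0)->write 1,move L,goto B. Now: state=B, head=-2, tape[-3..1]=00110 (head:  ^)
Step 3: in state B at pos -2, read 0 -> (B,0)->write 1,move R,goto A. Now: state=A, head=-1, tape[-3..1]=01110 (head:   ^)
Step 4: in state A at pos -1, read 1 -> (A,1)->write 1,move R,goto B. Now: state=B, head=0, tape[-3..1]=01110 (head:    ^)
Step 5: in state B at pos 0, read 1 -> (B,1)->write 0,move L,goto B. Now: state=B, head=-1, tape[-3..1]=01100 (head:   ^)
Step 6: in state B at pos -1, read 1 -> (B,1)->write 0,move L,goto B. Now: state=B, head=-2, tape[-3..1]=01000 (head:  ^)
Step 7: in state B at pos -2, read 1 -> (B,1)->write 0,move L,goto B. Now: state=B, head=-3, tape[-4..1]=000000 (head:  ^)
Step 8: in state B at pos -3, read 0 -> (B,0)->write 1,move R,goto A. Now: state=A, head=-2, tape[-4..1]=010000 (head:   ^)
Step 9: in state A at pos -2, read 0 -> (A,0)->write 1,move L,goto C. Now: state=C, head=-3, tape[-4..1]=011000 (head:  ^)
Head positions at steps 0..9: starting at 0, distinct positions visited = {-3, -2, -1, 0} -> 4 position(s)

Answer: 4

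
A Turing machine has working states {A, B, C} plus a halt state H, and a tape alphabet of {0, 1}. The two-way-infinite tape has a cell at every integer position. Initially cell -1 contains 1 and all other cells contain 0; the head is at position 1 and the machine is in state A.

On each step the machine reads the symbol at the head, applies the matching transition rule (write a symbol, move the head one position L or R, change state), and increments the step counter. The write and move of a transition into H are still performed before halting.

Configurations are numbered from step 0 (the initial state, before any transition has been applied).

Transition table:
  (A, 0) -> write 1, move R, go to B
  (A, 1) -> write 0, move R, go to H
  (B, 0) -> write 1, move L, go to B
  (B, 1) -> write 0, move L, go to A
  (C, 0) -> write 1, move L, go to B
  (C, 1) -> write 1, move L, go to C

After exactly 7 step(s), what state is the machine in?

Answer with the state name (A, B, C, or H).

Step 1: in state A at pos 1, read 0 -> (A,0)->write 1,move R,goto B. Now: state=B, head=2, tape[-2..3]=010100 (head:     ^)
Step 2: in state B at pos 2, read 0 -> (B,0)->write 1,move L,goto B. Now: state=B, head=1, tape[-2..3]=010110 (head:    ^)
Step 3: in state B at pos 1, read 1 -> (B,1)->write 0,move L,goto A. Now: state=A, head=0, tape[-2..3]=010010 (head:   ^)
Step 4: in state A at pos 0, read 0 -> (A,0)->write 1,move R,goto B. Now: state=B, head=1, tape[-2..3]=011010 (head:    ^)
Step 5: in state B at pos 1, read 0 -> (B,0)->write 1,move L,goto B. Now: state=B, head=0, tape[-2..3]=011110 (head:   ^)
Step 6: in state B at pos 0, read 1 -> (B,1)->write 0,move L,goto A. Now: state=A, head=-1, tape[-2..3]=010110 (head:  ^)
Step 7: in state A at pos -1, read 1 -> (A,1)->write 0,move R,goto H. Now: state=H, head=0, tape[-2..3]=000110 (head:   ^)

Answer: H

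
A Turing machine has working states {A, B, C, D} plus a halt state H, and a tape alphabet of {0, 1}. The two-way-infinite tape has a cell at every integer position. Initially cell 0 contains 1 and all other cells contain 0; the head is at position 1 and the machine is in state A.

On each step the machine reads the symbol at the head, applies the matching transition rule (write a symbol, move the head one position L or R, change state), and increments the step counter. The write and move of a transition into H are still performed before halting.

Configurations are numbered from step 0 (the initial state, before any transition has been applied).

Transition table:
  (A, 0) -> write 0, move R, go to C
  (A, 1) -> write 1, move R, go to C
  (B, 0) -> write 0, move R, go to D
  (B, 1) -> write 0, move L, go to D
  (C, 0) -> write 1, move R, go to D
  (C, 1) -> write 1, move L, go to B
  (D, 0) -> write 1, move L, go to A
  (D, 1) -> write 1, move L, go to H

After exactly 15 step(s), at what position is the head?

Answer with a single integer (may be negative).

Answer: -2

Derivation:
Step 1: in state A at pos 1, read 0 -> (A,0)->write 0,move R,goto C. Now: state=C, head=2, tape[-1..3]=01000 (head:    ^)
Step 2: in state C at pos 2, read 0 -> (C,0)->write 1,move R,goto D. Now: state=D, head=3, tape[-1..4]=010100 (head:     ^)
Step 3: in state D at pos 3, read 0 -> (D,0)->write 1,move L,goto A. Now: state=A, head=2, tape[-1..4]=010110 (head:    ^)
Step 4: in state A at pos 2, read 1 -> (A,1)->write 1,move R,goto C. Now: state=C, head=3, tape[-1..4]=010110 (head:     ^)
Step 5: in state C at pos 3, read 1 -> (C,1)->write 1,move L,goto B. Now: state=B, head=2, tape[-1..4]=010110 (head:    ^)
Step 6: in state B at pos 2, read 1 -> (B,1)->write 0,move L,goto D. Now: state=D, head=1, tape[-1..4]=010010 (head:   ^)
Step 7: in state D at pos 1, read 0 -> (D,0)->write 1,move L,goto A. Now: state=A, head=0, tape[-1..4]=011010 (head:  ^)
Step 8: in state A at pos 0, read 1 -> (A,1)->write 1,move R,goto C. Now: state=C, head=1, tape[-1..4]=011010 (head:   ^)
Step 9: in state C at pos 1, read 1 -> (C,1)->write 1,move L,goto B. Now: state=B, head=0, tape[-1..4]=011010 (head:  ^)
Step 10: in state B at pos 0, read 1 -> (B,1)->write 0,move L,goto D. Now: state=D, head=-1, tape[-2..4]=0001010 (head:  ^)
Step 11: in state D at pos -1, read 0 -> (D,0)->write 1,move L,goto A. Now: state=A, head=-2, tape[-3..4]=00101010 (head:  ^)
Step 12: in state A at pos -2, read 0 -> (A,0)->write 0,move R,goto C. Now: state=C, head=-1, tape[-3..4]=00101010 (head:   ^)
Step 13: in state C at pos -1, read 1 -> (C,1)->write 1,move L,goto B. Now: state=B, head=-2, tape[-3..4]=00101010 (head:  ^)
Step 14: in state B at pos -2, read 0 -> (B,0)->write 0,move R,goto D. Now: state=D, head=-1, tape[-3..4]=00101010 (head:   ^)
Step 15: in state D at pos -1, read 1 -> (D,1)->write 1,move L,goto H. Now: state=H, head=-2, tape[-3..4]=00101010 (head:  ^)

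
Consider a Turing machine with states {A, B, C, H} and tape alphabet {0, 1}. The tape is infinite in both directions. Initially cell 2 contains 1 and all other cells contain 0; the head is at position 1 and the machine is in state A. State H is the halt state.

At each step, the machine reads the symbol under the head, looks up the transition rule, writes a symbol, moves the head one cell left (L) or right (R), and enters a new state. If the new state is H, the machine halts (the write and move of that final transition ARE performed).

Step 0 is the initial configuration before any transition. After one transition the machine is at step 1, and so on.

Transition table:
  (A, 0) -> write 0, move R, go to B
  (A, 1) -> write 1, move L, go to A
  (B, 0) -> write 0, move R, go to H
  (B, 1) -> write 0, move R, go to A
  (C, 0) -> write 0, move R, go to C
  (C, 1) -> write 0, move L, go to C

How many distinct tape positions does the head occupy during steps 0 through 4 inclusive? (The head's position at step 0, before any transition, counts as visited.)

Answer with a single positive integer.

Answer: 5

Derivation:
Step 1: in state A at pos 1, read 0 -> (A,0)->write 0,move R,goto B. Now: state=B, head=2, tape[0..3]=0010 (head:   ^)
Step 2: in state B at pos 2, read 1 -> (B,1)->write 0,move R,goto A. Now: state=A, head=3, tape[0..4]=00000 (head:    ^)
Step 3: in state A at pos 3, read 0 -> (A,0)->write 0,move R,goto B. Now: state=B, head=4, tape[0..5]=000000 (head:     ^)
Step 4: in state B at pos 4, read 0 -> (B,0)->write 0,move R,goto H. Now: state=H, head=5, tape[0..6]=0000000 (head:      ^)
Head positions at steps 0..4: starting at 1, distinct positions visited = {1, 2, 3, 4, 5} -> 5 position(s)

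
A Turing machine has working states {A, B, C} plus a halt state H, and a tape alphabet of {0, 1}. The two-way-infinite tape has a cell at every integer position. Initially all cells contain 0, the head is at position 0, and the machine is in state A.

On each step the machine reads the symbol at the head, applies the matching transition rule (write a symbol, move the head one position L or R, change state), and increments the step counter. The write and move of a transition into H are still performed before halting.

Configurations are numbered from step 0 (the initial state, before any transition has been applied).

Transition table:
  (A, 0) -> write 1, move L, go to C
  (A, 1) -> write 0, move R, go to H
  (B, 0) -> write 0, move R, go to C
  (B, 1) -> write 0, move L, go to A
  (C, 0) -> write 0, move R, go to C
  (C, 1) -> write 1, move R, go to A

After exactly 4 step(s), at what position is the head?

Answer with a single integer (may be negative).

Step 1: in state A at pos 0, read 0 -> (A,0)->write 1,move L,goto C. Now: state=C, head=-1, tape[-2..1]=0010 (head:  ^)
Step 2: in state C at pos -1, read 0 -> (C,0)->write 0,move R,goto C. Now: state=C, head=0, tape[-2..1]=0010 (head:   ^)
Step 3: in state C at pos 0, read 1 -> (C,1)->write 1,move R,goto A. Now: state=A, head=1, tape[-2..2]=00100 (head:    ^)
Step 4: in state A at pos 1, read 0 -> (A,0)->write 1,move L,goto C. Now: state=C, head=0, tape[-2..2]=00110 (head:   ^)

Answer: 0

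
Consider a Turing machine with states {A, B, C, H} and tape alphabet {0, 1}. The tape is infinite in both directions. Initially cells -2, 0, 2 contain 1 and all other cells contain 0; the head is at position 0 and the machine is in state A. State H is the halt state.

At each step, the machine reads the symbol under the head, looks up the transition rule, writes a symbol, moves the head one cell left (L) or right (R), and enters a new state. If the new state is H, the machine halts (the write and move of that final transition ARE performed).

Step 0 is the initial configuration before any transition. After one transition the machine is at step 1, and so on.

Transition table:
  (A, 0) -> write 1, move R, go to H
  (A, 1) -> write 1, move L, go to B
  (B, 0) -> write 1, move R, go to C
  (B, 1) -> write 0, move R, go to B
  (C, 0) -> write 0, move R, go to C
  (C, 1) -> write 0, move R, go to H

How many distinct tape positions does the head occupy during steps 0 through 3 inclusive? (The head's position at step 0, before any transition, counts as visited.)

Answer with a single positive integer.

Answer: 3

Derivation:
Step 1: in state A at pos 0, read 1 -> (A,1)->write 1,move L,goto B. Now: state=B, head=-1, tape[-3..3]=0101010 (head:   ^)
Step 2: in state B at pos -1, read 0 -> (B,0)->write 1,move R,goto C. Now: state=C, head=0, tape[-3..3]=0111010 (head:    ^)
Step 3: in state C at pos 0, read 1 -> (C,1)->write 0,move R,goto H. Now: state=H, head=1, tape[-3..3]=0110010 (head:     ^)
Head positions at steps 0..3: starting at 0, distinct positions visited = {-1, 0, 1} -> 3 position(s)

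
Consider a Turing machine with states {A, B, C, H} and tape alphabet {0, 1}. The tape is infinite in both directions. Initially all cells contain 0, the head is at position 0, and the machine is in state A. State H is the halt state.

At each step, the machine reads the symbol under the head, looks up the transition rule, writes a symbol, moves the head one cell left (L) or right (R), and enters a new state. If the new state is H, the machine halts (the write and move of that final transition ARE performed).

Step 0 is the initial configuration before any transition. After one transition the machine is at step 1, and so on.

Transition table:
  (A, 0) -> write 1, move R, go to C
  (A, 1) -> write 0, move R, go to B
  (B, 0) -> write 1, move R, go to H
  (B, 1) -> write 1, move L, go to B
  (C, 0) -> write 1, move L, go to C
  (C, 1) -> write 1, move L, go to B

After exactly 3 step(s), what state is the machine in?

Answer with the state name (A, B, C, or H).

Step 1: in state A at pos 0, read 0 -> (A,0)->write 1,move R,goto C. Now: state=C, head=1, tape[-1..2]=0100 (head:   ^)
Step 2: in state C at pos 1, read 0 -> (C,0)->write 1,move L,goto C. Now: state=C, head=0, tape[-1..2]=0110 (head:  ^)
Step 3: in state C at pos 0, read 1 -> (C,1)->write 1,move L,goto B. Now: state=B, head=-1, tape[-2..2]=00110 (head:  ^)

Answer: B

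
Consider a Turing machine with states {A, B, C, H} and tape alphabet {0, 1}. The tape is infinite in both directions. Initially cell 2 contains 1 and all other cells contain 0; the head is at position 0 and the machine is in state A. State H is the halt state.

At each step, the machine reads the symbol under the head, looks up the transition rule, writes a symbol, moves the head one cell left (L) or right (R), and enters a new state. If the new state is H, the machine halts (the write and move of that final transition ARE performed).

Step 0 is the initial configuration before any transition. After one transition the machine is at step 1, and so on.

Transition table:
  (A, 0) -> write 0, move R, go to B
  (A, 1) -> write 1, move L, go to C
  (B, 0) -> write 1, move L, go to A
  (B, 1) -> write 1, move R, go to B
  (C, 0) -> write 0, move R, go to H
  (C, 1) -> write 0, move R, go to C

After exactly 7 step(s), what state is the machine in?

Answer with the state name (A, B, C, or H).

Step 1: in state A at pos 0, read 0 -> (A,0)->write 0,move R,goto B. Now: state=B, head=1, tape[-1..3]=00010 (head:   ^)
Step 2: in state B at pos 1, read 0 -> (B,0)->write 1,move L,goto A. Now: state=A, head=0, tape[-1..3]=00110 (head:  ^)
Step 3: in state A at pos 0, read 0 -> (A,0)->write 0,move R,goto B. Now: state=B, head=1, tape[-1..3]=00110 (head:   ^)
Step 4: in state B at pos 1, read 1 -> (B,1)->write 1,move R,goto B. Now: state=B, head=2, tape[-1..3]=00110 (head:    ^)
Step 5: in state B at pos 2, read 1 -> (B,1)->write 1,move R,goto B. Now: state=B, head=3, tape[-1..4]=001100 (head:     ^)
Step 6: in state B at pos 3, read 0 -> (B,0)->write 1,move L,goto A. Now: state=A, head=2, tape[-1..4]=001110 (head:    ^)
Step 7: in state A at pos 2, read 1 -> (A,1)->write 1,move L,goto C. Now: state=C, head=1, tape[-1..4]=001110 (head:   ^)

Answer: C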